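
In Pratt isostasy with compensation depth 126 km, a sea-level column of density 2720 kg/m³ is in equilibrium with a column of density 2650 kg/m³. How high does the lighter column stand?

3.33 km

ρ_ref D = ρ (D + h) → h = D (ρ_ref − ρ)/ρ.
h = 126 km × (2720 − 2650)/2650 = 3.33 km.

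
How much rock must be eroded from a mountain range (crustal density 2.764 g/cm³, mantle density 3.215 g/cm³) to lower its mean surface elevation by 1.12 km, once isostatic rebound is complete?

7.98 km

Net drop Δ = e − u = e − e ρ_c/ρ_m = e (ρ_m − ρ_c)/ρ_m.
e = Δ ρ_m/(ρ_m − ρ_c) = 1.12 km × 3.215/0.451 = 7.98 km.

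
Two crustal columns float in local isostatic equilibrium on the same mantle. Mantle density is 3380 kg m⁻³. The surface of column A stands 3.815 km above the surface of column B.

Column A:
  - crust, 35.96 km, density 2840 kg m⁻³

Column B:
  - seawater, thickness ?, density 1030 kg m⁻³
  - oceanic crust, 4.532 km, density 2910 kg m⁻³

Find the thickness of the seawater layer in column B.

1.87 km

Take the compensation level at the base of the deeper column (depth z_c below the surface of column A) and equate Σ ρ_i t_i down to z_c; mantle fills any gap and the z_c terms cancel.
Column A: 35.96×2840 + (z_c − 35.96)×3380
Column B: 3.815×0 + x×1030 + 4.532×2910 + (z_c − 3.815 − 4.532 − x)×3380
The z_c×3380 term appears on both sides and cancels. Collect the known terms of each column as K = Σ(ρt)_known − 3380 × (depth of known layers): K_A = 102126.4 − 3380×35.96 = −19418.4; K_B = 13188.12 − 3380×(3.815 + 4.532) = −15024.74.
Balance: K_A = K_B − x×(3380 − 1030), so x = (K_B − K_A)/(3380 − 1030) = 4393.66/2350 = 1.87 km.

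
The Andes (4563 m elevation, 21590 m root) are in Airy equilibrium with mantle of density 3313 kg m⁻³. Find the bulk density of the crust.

ρ_c h = (ρ_m − ρ_c) r → ρ_c (h + r) = ρ_m r → ρ_c = ρ_m r / (h + r).
ρ_c = 3313 × 21590 m / (4563 m + 21590 m) = 2730 kg m⁻³.

2730 kg m⁻³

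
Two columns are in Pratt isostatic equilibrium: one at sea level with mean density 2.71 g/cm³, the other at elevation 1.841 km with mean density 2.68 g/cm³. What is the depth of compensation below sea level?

164 km

ρ_ref D = ρ (D + h) → D (ρ_ref − ρ) = ρ h.
D = ρ h/(ρ_ref − ρ) = 2.68 × 1.841 km/(2.71 − 2.68) = 164 km.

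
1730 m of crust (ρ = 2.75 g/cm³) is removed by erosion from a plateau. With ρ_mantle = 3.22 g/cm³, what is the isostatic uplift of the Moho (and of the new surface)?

Unloading: uplift u = e ρ_c/ρ_m = 1730 m × 2.75/3.22 = 1480 m.

1480 m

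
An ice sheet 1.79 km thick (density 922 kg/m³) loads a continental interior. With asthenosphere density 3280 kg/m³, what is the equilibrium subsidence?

0.503 km

Equating mass per unit area of the two columns: the ice load ρ_ice t is balanced by mantle displaced below, ρ_m s.
s = t ρ_ice / ρ_m = 1.79 km × 922/3280 = 0.503 km.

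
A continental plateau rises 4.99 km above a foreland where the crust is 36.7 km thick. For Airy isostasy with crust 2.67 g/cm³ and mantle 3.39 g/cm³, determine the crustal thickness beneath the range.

Root depth r = h ρ_c / (ρ_m − ρ_c) = 4.99 km × 2.67 / 0.72 = 18.5 km.
Total thickness = T + h + r = 36.7 km + 4.99 km + 18.5 km = 60.2 km.

60.2 km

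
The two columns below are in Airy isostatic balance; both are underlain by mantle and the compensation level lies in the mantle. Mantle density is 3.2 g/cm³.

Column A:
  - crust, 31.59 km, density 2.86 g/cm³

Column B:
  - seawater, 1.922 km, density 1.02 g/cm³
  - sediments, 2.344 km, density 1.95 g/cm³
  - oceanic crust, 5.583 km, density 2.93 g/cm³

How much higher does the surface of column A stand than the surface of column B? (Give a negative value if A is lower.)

0.66 km

For any compensation level in the mantle, the mantle terms cancel and isostasy reduces to e = (Σt_A − Σt_B) − (Σ(ρt)_A − Σ(ρt)_B) / ρ_m.
Σt_A = 31.59 km; Σt_B = 9.849 km; Σ(ρt)_A = 90.3474; Σ(ρt)_B = 22.88943 (in km·g/cm³).
e = (31.59 − 9.849) − (90.3474 − 22.88943) / 3.2 = 0.66 km.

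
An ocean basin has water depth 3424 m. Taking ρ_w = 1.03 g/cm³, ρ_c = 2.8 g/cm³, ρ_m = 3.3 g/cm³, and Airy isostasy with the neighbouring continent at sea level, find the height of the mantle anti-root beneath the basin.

In Airy isostatic equilibrium: replacing crust with seawater at the top is compensated by replacing crust with mantle at the base: d (ρ_c − ρ_w) = a (ρ_m − ρ_c).
a = d (ρ_c − ρ_w)/(ρ_m − ρ_c) = 3424 m × 1.77/0.5 = 12100 m.

12100 m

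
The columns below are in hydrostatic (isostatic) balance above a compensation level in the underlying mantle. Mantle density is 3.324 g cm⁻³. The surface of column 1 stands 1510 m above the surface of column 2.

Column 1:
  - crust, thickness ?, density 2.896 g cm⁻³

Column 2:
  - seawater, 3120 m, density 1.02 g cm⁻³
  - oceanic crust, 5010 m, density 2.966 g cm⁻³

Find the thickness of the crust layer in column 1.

32700 m

Take the compensation level at the base of the deeper column (depth z_c below the surface of column 1) and equate Σ ρ_i t_i down to z_c; mantle fills any gap and the z_c terms cancel.
Column 1: x×2.896 + (z_c − 0 − x)×3.324
Column 2: 1510×0 + 3120×1.02 + 5010×2.966 + (z_c − 1510 − 8130)×3.324
The z_c×3.324 term appears on both sides and cancels. Collect the known terms of each column as K = Σ(ρt)_known − 3.324 × (depth of known layers): K_1 = 0 − 3.324×0 = 0; K_2 = 18042.06 − 3.324×(1510 + 8130) = −14001.3.
Balance: K_1 − x×(3.324 − 2.896) = K_2, so x = (K_1 − K_2)/(3.324 − 2.896) = 14001.3/0.428 = 32700 m.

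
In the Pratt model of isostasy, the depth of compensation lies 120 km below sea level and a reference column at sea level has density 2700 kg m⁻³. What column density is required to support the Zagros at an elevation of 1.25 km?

2670 kg m⁻³

Pratt balance: ρ_ref D = ρ (D + h).
ρ = ρ_ref D/(D + h) = 2700 × 120 km/(120 km + 1.25 km) = 2670 kg m⁻³.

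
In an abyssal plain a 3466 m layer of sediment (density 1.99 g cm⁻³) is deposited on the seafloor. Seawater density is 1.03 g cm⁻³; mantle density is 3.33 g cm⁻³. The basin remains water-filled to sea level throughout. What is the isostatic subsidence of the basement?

Submarine loading: the sediment displaces seawater, and the subsidence is in turn flooded, so s (ρ_m − ρ_w) = t (ρ_sed − ρ_w).
s = 3466 m × (1.99 − 1.03) / (3.33 − 1.03) = 1450 m.

1450 m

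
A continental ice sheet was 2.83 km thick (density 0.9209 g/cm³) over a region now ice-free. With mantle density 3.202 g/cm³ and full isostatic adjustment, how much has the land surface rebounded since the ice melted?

0.814 km

Removing the load lets mantle flow back in; uplift u satisfies ρ_ice t = ρ_m u.
u = t ρ_ice/ρ_m = 2.83 km × 0.9209/3.202 = 0.814 km.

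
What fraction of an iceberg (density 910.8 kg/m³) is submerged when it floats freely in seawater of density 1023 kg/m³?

Submerged fraction = ρ_obj/ρ_fluid = 910.8/1023 = 0.89.

0.89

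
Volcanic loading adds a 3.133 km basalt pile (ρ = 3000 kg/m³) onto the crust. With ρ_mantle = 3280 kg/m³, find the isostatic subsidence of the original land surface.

Subaerial loading: s = t ρ_load / ρ_m.
s = 3.133 km × 3000/3280 = 2.87 km.

2.87 km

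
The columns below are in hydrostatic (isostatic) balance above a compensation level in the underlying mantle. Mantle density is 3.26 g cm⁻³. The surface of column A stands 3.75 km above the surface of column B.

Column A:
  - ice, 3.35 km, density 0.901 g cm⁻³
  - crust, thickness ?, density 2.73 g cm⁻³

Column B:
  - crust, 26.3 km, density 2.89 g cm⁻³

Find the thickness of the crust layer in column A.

Take the compensation level at the base of the deeper column (depth z_c below the surface of column A) and equate Σ ρ_i t_i down to z_c; mantle fills any gap and the z_c terms cancel.
Column A: 3.35×0.901 + x×2.73 + (z_c − 3.35 − x)×3.26
Column B: 3.75×0 + 26.3×2.89 + (z_c − 3.75 − 26.3)×3.26
The z_c×3.26 term appears on both sides and cancels. Collect the known terms of each column as K = Σ(ρt)_known − 3.26 × (depth of known layers): K_A = 3.01835 − 3.26×3.35 = −7.90265; K_B = 76.007 − 3.26×(3.75 + 26.3) = −21.956.
Balance: K_A − x×(3.26 − 2.73) = K_B, so x = (K_A − K_B)/(3.26 − 2.73) = 14.0534/0.53 = 26.5 km.

26.5 km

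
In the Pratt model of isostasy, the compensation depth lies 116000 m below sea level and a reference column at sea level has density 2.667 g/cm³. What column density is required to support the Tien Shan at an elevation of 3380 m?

2.59 g/cm³

Pratt balance: ρ_ref D = ρ (D + h).
ρ = ρ_ref D/(D + h) = 2.667 × 116000 m/(116000 m + 3380 m) = 2.59 g/cm³.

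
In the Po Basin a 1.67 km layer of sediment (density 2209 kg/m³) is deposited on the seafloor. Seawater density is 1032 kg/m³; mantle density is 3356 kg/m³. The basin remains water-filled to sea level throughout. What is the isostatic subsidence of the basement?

0.846 km

Submarine loading: the sediment displaces seawater, and the subsidence is in turn flooded, so s (ρ_m − ρ_w) = t (ρ_sed − ρ_w).
s = 1.67 km × (2209 − 1032) / (3356 − 1032) = 0.846 km.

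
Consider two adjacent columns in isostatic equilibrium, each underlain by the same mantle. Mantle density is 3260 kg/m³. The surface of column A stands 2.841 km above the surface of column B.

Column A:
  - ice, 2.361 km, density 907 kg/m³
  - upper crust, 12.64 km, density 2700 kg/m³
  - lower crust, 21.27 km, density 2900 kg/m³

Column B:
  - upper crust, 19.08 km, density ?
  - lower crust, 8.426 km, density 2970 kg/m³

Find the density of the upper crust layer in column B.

Take the compensation level at the base of the deeper column (depth z_c below the surface of column A) and equate Σ ρ_i t_i down to z_c; mantle fills any gap and the z_c terms cancel.
Column A: 2.361×907 + 12.64×2700 + 21.27×2900 + (z_c − 36.271)×3260
Column B: 2.841×0 + 19.08×ρ + 8.426×2970 + (z_c − 2.841 − 27.506)×3260
The z_c×3260 term appears on both sides and cancels. Collect the known terms of each column as K = Σ(ρt)_known − 3260 × (depth of known layers): K_A = 97952.427 − 3260×36.271 = −20291.033; K_B = 25025.22 − 3260×(2.841 + 27.506) = −73906.
Balance: K_A = K_B + 19.08×ρ, so ρ = (K_A − K_B)/19.08 = 53615/19.08 = 2810 kg/m³.

2810 kg/m³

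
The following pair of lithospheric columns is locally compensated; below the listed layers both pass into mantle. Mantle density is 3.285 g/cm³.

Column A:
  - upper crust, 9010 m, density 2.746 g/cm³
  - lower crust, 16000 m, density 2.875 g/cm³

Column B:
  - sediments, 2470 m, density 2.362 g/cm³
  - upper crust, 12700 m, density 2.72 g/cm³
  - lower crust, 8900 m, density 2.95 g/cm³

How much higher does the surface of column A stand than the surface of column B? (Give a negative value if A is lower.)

For any compensation level in the mantle, the mantle terms cancel and isostasy reduces to e = (Σt_A − Σt_B) − (Σ(ρt)_A − Σ(ρt)_B) / ρ_m.
Σt_A = 25010 m; Σt_B = 24070 m; Σ(ρt)_A = 70741.46; Σ(ρt)_B = 66633.14 (in m·g/cm³).
e = (25010 − 24070) − (70741.46 − 66633.14) / 3.285 = −311 m.

−311 m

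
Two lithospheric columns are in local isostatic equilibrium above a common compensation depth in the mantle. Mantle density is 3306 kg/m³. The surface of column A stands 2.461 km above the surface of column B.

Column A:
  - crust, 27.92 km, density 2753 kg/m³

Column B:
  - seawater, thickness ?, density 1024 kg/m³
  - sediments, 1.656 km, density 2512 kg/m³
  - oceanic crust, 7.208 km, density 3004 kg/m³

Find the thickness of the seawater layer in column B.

1.67 km

Take the compensation level at the base of the deeper column (depth z_c below the surface of column A) and equate Σ ρ_i t_i down to z_c; mantle fills any gap and the z_c terms cancel.
Column A: 27.92×2753 + (z_c − 27.92)×3306
Column B: 2.461×0 + x×1024 + 1.656×2512 + 7.208×3004 + (z_c − 2.461 − 8.864 − x)×3306
The z_c×3306 term appears on both sides and cancels. Collect the known terms of each column as K = Σ(ρt)_known − 3306 × (depth of known layers): K_A = 76863.76 − 3306×27.92 = −15439.76; K_B = 25812.704 − 3306×(2.461 + 8.864) = −11627.746.
Balance: K_A = K_B − x×(3306 − 1024), so x = (K_B − K_A)/(3306 − 1024) = 3812.01/2282 = 1.67 km.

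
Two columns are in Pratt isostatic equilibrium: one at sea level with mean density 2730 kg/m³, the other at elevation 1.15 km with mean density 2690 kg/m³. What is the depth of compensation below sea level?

77.3 km

ρ_ref D = ρ (D + h) → D (ρ_ref − ρ) = ρ h.
D = ρ h/(ρ_ref − ρ) = 2690 × 1.15 km/(2730 − 2690) = 77.3 km.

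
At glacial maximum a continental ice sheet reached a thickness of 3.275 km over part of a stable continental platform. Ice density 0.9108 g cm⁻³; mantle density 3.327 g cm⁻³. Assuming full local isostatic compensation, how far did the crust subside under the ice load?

Equating mass per unit area of the two columns: the ice load ρ_ice t is balanced by mantle displaced below, ρ_m s.
s = t ρ_ice / ρ_m = 3.275 km × 0.9108/3.327 = 0.897 km.

0.897 km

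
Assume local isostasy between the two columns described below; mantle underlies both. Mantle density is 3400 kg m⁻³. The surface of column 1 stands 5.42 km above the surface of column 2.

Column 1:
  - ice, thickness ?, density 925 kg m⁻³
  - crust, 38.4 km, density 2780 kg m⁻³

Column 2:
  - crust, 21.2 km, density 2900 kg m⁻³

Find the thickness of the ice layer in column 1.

2.11 km

Take the compensation level at the base of the deeper column (depth z_c below the surface of column 1) and equate Σ ρ_i t_i down to z_c; mantle fills any gap and the z_c terms cancel.
Column 1: x×925 + 38.4×2780 + (z_c − 38.4 − x)×3400
Column 2: 5.42×0 + 21.2×2900 + (z_c − 5.42 − 21.2)×3400
The z_c×3400 term appears on both sides and cancels. Collect the known terms of each column as K = Σ(ρt)_known − 3400 × (depth of known layers): K_1 = 106752 − 3400×38.4 = −23808; K_2 = 61480 − 3400×(5.42 + 21.2) = −29028.
Balance: K_1 − x×(3400 − 925) = K_2, so x = (K_1 − K_2)/(3400 − 925) = 5220/2475 = 2.11 km.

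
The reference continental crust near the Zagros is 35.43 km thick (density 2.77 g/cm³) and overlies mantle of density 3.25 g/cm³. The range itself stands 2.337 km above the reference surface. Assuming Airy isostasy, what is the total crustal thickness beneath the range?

Root depth r = h ρ_c / (ρ_m − ρ_c) = 2.337 km × 2.77 / 0.48 = 13.49 km.
Total thickness = T + h + r = 35.43 km + 2.337 km + 13.49 km = 51.3 km.

51.3 km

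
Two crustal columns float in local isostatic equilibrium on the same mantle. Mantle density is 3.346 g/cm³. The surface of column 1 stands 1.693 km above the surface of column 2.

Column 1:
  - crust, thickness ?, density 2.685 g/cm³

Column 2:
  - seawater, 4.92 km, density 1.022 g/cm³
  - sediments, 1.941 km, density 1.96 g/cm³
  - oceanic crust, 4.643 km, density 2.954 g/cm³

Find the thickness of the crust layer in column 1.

Take the compensation level at the base of the deeper column (depth z_c below the surface of column 1) and equate Σ ρ_i t_i down to z_c; mantle fills any gap and the z_c terms cancel.
Column 1: x×2.685 + (z_c − 0 − x)×3.346
Column 2: 1.693×0 + 4.92×1.022 + 1.941×1.96 + 4.643×2.954 + (z_c − 1.693 − 11.504)×3.346
The z_c×3.346 term appears on both sides and cancels. Collect the known terms of each column as K = Σ(ρt)_known − 3.346 × (depth of known layers): K_1 = 0 − 3.346×0 = 0; K_2 = 22.548022 − 3.346×(1.693 + 11.504) = −21.60914.
Balance: K_1 − x×(3.346 − 2.685) = K_2, so x = (K_1 − K_2)/(3.346 − 2.685) = 21.6091/0.661 = 32.7 km.

32.7 km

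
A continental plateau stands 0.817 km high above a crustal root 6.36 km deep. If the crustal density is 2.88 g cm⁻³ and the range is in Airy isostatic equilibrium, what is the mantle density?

Airy balance: ρ_c h = (ρ_m − ρ_c) r → ρ_m = ρ_c (1 + h/r).
ρ_m = 2.88 × (1 + 0.817 km/6.36 km) = 3.25 g cm⁻³.

3.25 g cm⁻³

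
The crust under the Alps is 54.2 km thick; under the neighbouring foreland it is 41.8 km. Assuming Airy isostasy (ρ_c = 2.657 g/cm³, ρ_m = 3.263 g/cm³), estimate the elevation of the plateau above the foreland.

Excess crust Δ = 54.2 km − 41.8 km = 12.4 km, split between elevation h and root r with h + r = Δ.
Airy balance ρ_c h = (ρ_m − ρ_c) r gives r = h ρ_c/(ρ_m − ρ_c), so h (1 + ρ_c/(ρ_m − ρ_c)) = Δ, i.e. h = Δ (ρ_m − ρ_c)/ρ_m.
h = 12.4 km × 0.606/3.263 = 2.3 km.

2.3 km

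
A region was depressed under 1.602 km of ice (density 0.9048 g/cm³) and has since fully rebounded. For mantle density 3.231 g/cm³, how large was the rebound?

Removing the load lets mantle flow back in; uplift u satisfies ρ_ice t = ρ_m u.
u = t ρ_ice/ρ_m = 1.602 km × 0.9048/3.231 = 0.449 km.

0.449 km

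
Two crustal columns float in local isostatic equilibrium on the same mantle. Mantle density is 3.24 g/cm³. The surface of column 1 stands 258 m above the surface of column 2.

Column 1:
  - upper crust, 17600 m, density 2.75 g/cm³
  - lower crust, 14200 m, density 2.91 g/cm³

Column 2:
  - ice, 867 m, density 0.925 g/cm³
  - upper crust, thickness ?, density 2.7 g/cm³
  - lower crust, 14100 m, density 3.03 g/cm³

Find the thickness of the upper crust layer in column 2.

13900 m

Take the compensation level at the base of the deeper column (depth z_c below the surface of column 1) and equate Σ ρ_i t_i down to z_c; mantle fills any gap and the z_c terms cancel.
Column 1: 17600×2.75 + 14200×2.91 + (z_c − 31800)×3.24
Column 2: 258×0 + 867×0.925 + x×2.7 + 14100×3.03 + (z_c − 258 − 14967 − x)×3.24
The z_c×3.24 term appears on both sides and cancels. Collect the known terms of each column as K = Σ(ρt)_known − 3.24 × (depth of known layers): K_1 = 89722 − 3.24×31800 = −13310; K_2 = 43524.975 − 3.24×(258 + 14967) = −5804.025.
Balance: K_1 = K_2 − x×(3.24 − 2.7), so x = (K_2 − K_1)/(3.24 − 2.7) = 7505.98/0.54 = 13900 m.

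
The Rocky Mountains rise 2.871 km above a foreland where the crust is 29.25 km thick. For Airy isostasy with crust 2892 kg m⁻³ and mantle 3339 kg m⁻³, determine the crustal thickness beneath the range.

Root depth r = h ρ_c / (ρ_m − ρ_c) = 2.871 km × 2892 / 447 = 18.57 km.
Total thickness = T + h + r = 29.25 km + 2.871 km + 18.57 km = 50.7 km.

50.7 km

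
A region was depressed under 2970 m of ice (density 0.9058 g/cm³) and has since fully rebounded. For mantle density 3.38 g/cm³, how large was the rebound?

796 m

Removing the load lets mantle flow back in; uplift u satisfies ρ_ice t = ρ_m u.
u = t ρ_ice/ρ_m = 2970 m × 0.9058/3.38 = 796 m.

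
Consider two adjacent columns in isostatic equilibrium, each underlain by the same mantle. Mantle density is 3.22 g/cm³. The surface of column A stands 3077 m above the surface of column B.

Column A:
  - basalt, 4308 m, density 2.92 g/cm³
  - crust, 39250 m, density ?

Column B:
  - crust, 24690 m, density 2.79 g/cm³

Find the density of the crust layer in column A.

2.73 g/cm³

Take the compensation level at the base of the deeper column (depth z_c below the surface of column A) and equate Σ ρ_i t_i down to z_c; mantle fills any gap and the z_c terms cancel.
Column A: 4308×2.92 + 39250×ρ + (z_c − 43558)×3.22
Column B: 3077×0 + 24690×2.79 + (z_c − 3077 − 24690)×3.22
The z_c×3.22 term appears on both sides and cancels. Collect the known terms of each column as K = Σ(ρt)_known − 3.22 × (depth of known layers): K_A = 12579.36 − 3.22×43558 = −127677.4; K_B = 68885.1 − 3.22×(3077 + 24690) = −20524.64.
Balance: K_A + 39250×ρ = K_B, so ρ = (K_B − K_A)/39250 = 107153/39250 = 2.73 g/cm³.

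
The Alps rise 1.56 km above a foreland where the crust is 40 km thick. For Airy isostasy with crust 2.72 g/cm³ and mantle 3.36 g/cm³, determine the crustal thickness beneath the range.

Root depth r = h ρ_c / (ρ_m − ρ_c) = 1.56 km × 2.72 / 0.64 = 6.63 km.
Total thickness = T + h + r = 40 km + 1.56 km + 6.63 km = 48.2 km.

48.2 km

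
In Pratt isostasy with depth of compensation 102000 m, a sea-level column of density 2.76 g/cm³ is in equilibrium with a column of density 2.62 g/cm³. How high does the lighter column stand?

ρ_ref D = ρ (D + h) → h = D (ρ_ref − ρ)/ρ.
h = 102000 m × (2.76 − 2.62)/2.62 = 5450 m.

5450 m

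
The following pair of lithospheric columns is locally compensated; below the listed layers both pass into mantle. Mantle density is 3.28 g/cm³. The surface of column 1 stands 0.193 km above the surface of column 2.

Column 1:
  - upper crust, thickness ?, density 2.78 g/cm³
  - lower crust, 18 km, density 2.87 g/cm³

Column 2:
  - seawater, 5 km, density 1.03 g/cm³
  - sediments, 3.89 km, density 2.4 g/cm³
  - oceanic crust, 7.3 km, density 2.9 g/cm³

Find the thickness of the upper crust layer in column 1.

Take the compensation level at the base of the deeper column (depth z_c below the surface of column 1) and equate Σ ρ_i t_i down to z_c; mantle fills any gap and the z_c terms cancel.
Column 1: x×2.78 + 18×2.87 + (z_c − 18 − x)×3.28
Column 2: 0.193×0 + 5×1.03 + 3.89×2.4 + 7.3×2.9 + (z_c − 0.193 − 16.19)×3.28
The z_c×3.28 term appears on both sides and cancels. Collect the known terms of each column as K = Σ(ρt)_known − 3.28 × (depth of known layers): K_1 = 51.66 − 3.28×18 = −7.38; K_2 = 35.656 − 3.28×(0.193 + 16.19) = −18.08024.
Balance: K_1 − x×(3.28 − 2.78) = K_2, so x = (K_1 − K_2)/(3.28 − 2.78) = 10.7002/0.5 = 21.4 km.

21.4 km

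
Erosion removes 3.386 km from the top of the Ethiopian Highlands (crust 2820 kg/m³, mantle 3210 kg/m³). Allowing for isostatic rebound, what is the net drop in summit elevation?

0.411 km

Rebound u = e ρ_c/ρ_m = 3.386 km × 2820/3210 = 2.975 km.
Net surface drop = e − u = 3.386 km − 2.975 km = e (ρ_m − ρ_c)/ρ_m = 0.411 km.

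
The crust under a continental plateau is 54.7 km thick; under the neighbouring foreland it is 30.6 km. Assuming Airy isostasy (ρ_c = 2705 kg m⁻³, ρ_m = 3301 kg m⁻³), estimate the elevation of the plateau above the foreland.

Excess crust Δ = 54.7 km − 30.6 km = 24.1 km, split between elevation h and root r with h + r = Δ.
Airy balance ρ_c h = (ρ_m − ρ_c) r gives r = h ρ_c/(ρ_m − ρ_c), so h (1 + ρ_c/(ρ_m − ρ_c)) = Δ, i.e. h = Δ (ρ_m − ρ_c)/ρ_m.
h = 24.1 km × 596/3301 = 4.35 km.

4.35 km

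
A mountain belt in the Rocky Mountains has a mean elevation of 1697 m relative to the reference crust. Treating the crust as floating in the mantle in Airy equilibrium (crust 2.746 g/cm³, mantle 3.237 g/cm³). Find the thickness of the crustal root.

Isostatic balance requires: the weight of the topography is balanced by the buoyancy of the root, ρ_c h = (ρ_m − ρ_c) r.
r = h · ρ_c / (ρ_m − ρ_c) = 1697 m × 2.746 / (3.237 − 2.746) = 9490 m.

9490 m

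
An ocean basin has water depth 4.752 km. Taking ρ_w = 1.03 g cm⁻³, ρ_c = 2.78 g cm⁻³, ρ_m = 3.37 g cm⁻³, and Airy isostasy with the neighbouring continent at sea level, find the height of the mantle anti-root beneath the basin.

14.1 km

Isostatic balance requires: replacing crust with seawater at the top is compensated by replacing crust with mantle at the base: d (ρ_c − ρ_w) = a (ρ_m − ρ_c).
a = d (ρ_c − ρ_w)/(ρ_m − ρ_c) = 4.752 km × 1.75/0.59 = 14.1 km.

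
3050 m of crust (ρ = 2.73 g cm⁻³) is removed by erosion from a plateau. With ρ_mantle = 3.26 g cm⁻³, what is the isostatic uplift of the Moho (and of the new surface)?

2550 m

Unloading: uplift u = e ρ_c/ρ_m = 3050 m × 2.73/3.26 = 2550 m.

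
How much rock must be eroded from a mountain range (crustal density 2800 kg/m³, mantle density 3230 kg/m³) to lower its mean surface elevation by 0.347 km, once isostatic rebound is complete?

2.61 km

Net drop Δ = e − u = e − e ρ_c/ρ_m = e (ρ_m − ρ_c)/ρ_m.
e = Δ ρ_m/(ρ_m − ρ_c) = 0.347 km × 3230/430 = 2.61 km.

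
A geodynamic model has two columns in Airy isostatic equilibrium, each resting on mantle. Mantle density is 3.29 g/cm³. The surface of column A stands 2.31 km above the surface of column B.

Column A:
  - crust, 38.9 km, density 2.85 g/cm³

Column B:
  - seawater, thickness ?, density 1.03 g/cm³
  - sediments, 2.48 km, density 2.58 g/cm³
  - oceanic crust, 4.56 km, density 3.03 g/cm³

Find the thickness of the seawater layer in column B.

Take the compensation level at the base of the deeper column (depth z_c below the surface of column A) and equate Σ ρ_i t_i down to z_c; mantle fills any gap and the z_c terms cancel.
Column A: 38.9×2.85 + (z_c − 38.9)×3.29
Column B: 2.31×0 + x×1.03 + 2.48×2.58 + 4.56×3.03 + (z_c − 2.31 − 7.04 − x)×3.29
The z_c×3.29 term appears on both sides and cancels. Collect the known terms of each column as K = Σ(ρt)_known − 3.29 × (depth of known layers): K_A = 110.865 − 3.29×38.9 = −17.116; K_B = 20.2152 − 3.29×(2.31 + 7.04) = −10.5463.
Balance: K_A = K_B − x×(3.29 − 1.03), so x = (K_B − K_A)/(3.29 − 1.03) = 6.5697/2.26 = 2.91 km.

2.91 km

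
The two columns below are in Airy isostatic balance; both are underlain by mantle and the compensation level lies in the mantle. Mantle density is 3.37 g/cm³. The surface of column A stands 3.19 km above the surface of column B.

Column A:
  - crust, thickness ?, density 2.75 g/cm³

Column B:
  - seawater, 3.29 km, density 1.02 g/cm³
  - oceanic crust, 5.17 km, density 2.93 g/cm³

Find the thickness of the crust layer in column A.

33.5 km

Take the compensation level at the base of the deeper column (depth z_c below the surface of column A) and equate Σ ρ_i t_i down to z_c; mantle fills any gap and the z_c terms cancel.
Column A: x×2.75 + (z_c − 0 − x)×3.37
Column B: 3.19×0 + 3.29×1.02 + 5.17×2.93 + (z_c − 3.19 − 8.46)×3.37
The z_c×3.37 term appears on both sides and cancels. Collect the known terms of each column as K = Σ(ρt)_known − 3.37 × (depth of known layers): K_A = 0 − 3.37×0 = 0; K_B = 18.5039 − 3.37×(3.19 + 8.46) = −20.7566.
Balance: K_A − x×(3.37 − 2.75) = K_B, so x = (K_A − K_B)/(3.37 − 2.75) = 20.7566/0.62 = 33.5 km.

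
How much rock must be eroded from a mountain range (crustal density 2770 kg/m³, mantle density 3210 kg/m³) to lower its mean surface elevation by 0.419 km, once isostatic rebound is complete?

Net drop Δ = e − u = e − e ρ_c/ρ_m = e (ρ_m − ρ_c)/ρ_m.
e = Δ ρ_m/(ρ_m − ρ_c) = 0.419 km × 3210/440 = 3.06 km.

3.06 km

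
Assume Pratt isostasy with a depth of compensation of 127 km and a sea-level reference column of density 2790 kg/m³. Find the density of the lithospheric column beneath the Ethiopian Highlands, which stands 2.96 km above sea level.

Pratt balance: ρ_ref D = ρ (D + h).
ρ = ρ_ref D/(D + h) = 2790 × 127 km/(127 km + 2.96 km) = 2730 kg/m³.

2730 kg/m³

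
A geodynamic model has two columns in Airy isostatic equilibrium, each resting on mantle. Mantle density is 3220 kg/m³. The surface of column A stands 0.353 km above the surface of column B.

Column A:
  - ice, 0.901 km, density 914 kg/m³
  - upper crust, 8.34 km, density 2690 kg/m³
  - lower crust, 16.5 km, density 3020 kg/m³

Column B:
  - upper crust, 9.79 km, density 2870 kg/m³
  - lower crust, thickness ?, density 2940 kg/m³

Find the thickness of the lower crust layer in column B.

Take the compensation level at the base of the deeper column (depth z_c below the surface of column A) and equate Σ ρ_i t_i down to z_c; mantle fills any gap and the z_c terms cancel.
Column A: 0.901×914 + 8.34×2690 + 16.5×3020 + (z_c − 25.741)×3220
Column B: 0.353×0 + 9.79×2870 + x×2940 + (z_c − 0.353 − 9.79 − x)×3220
The z_c×3220 term appears on both sides and cancels. Collect the known terms of each column as K = Σ(ρt)_known − 3220 × (depth of known layers): K_A = 73088.114 − 3220×25.741 = −9797.906; K_B = 28097.3 − 3220×(0.353 + 9.79) = −4563.16.
Balance: K_A = K_B − x×(3220 − 2940), so x = (K_B − K_A)/(3220 − 2940) = 5234.75/280 = 18.7 km.

18.7 km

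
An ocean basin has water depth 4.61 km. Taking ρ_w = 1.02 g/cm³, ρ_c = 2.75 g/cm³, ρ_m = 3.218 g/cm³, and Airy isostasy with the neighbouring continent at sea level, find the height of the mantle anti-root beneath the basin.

17 km

By Archimedes' principle applied to the lithosphere: replacing crust with seawater at the top is compensated by replacing crust with mantle at the base: d (ρ_c − ρ_w) = a (ρ_m − ρ_c).
a = d (ρ_c − ρ_w)/(ρ_m − ρ_c) = 4.61 km × 1.73/0.468 = 17 km.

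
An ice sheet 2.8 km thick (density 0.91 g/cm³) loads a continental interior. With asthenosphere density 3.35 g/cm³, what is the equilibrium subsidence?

By Archimedes' principle applied to the lithosphere: the ice load ρ_ice t is balanced by mantle displaced below, ρ_m s.
s = t ρ_ice / ρ_m = 2.8 km × 0.91/3.35 = 0.761 km.

0.761 km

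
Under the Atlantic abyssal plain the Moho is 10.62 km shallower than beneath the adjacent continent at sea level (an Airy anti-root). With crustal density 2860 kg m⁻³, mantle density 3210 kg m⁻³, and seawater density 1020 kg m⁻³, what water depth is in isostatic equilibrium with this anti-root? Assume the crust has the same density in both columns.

2.02 km

Replacing a thickness d of crust by seawater at the top must be balanced by replacing crust with mantle at the base: d (ρ_c − ρ_w) = a (ρ_m − ρ_c).
d = a (ρ_m − ρ_c)/(ρ_c − ρ_w) = 10.62 km × 350/1840 = 2.02 km.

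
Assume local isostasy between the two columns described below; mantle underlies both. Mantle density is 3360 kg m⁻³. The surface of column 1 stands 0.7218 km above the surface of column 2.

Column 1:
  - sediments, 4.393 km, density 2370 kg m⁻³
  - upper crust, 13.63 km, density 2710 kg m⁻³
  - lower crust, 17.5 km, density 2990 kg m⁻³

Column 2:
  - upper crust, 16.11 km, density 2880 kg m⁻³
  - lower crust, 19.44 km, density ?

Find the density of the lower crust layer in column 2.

2870 kg m⁻³

Take the compensation level at the base of the deeper column (depth z_c below the surface of column 1) and equate Σ ρ_i t_i down to z_c; mantle fills any gap and the z_c terms cancel.
Column 1: 4.393×2370 + 13.63×2710 + 17.5×2990 + (z_c − 35.523)×3360
Column 2: 0.7218×0 + 16.11×2880 + 19.44×ρ + (z_c − 0.7218 − 35.55)×3360
The z_c×3360 term appears on both sides and cancels. Collect the known terms of each column as K = Σ(ρt)_known − 3360 × (depth of known layers): K_1 = 99673.71 − 3360×35.523 = −19683.57; K_2 = 46396.8 − 3360×(0.7218 + 35.55) = −75476.448.
Balance: K_1 = K_2 + 19.44×ρ, so ρ = (K_1 − K_2)/19.44 = 55792.9/19.44 = 2870 kg m⁻³.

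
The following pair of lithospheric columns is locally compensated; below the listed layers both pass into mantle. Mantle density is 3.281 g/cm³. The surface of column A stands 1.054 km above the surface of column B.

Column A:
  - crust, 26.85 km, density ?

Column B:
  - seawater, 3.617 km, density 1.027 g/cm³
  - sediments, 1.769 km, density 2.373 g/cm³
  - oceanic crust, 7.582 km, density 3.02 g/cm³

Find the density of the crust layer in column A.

Take the compensation level at the base of the deeper column (depth z_c below the surface of column A) and equate Σ ρ_i t_i down to z_c; mantle fills any gap and the z_c terms cancel.
Column A: 26.85×ρ + (z_c − 26.85)×3.281
Column B: 1.054×0 + 3.617×1.027 + 1.769×2.373 + 7.582×3.02 + (z_c − 1.054 − 12.968)×3.281
The z_c×3.281 term appears on both sides and cancels. Collect the known terms of each column as K = Σ(ρt)_known − 3.281 × (depth of known layers): K_A = 0 − 3.281×26.85 = −88.09485; K_B = 30.810136 − 3.281×(1.054 + 12.968) = −15.196046.
Balance: K_A + 26.85×ρ = K_B, so ρ = (K_B − K_A)/26.85 = 72.8988/26.85 = 2.72 g/cm³.

2.72 g/cm³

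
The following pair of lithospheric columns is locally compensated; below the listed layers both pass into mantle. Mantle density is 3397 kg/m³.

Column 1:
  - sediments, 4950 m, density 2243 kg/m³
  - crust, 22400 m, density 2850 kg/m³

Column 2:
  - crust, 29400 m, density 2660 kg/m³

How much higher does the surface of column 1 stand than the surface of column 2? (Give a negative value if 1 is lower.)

For any compensation level in the mantle, the mantle terms cancel and isostasy reduces to e = (Σt_1 − Σt_2) − (Σ(ρt)_1 − Σ(ρt)_2) / ρ_m.
Σt_1 = 27350 m; Σt_2 = 29400 m; Σ(ρt)_1 = 74942850; Σ(ρt)_2 = 78204000 (in m·kg/m³).
e = (27350 − 29400) − (74942850 − 78204000) / 3397 = −1090 m.

−1090 m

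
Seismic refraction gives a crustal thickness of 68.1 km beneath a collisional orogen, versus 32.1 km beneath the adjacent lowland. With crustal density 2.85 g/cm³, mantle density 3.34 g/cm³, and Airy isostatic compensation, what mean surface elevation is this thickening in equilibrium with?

5.28 km

Excess crust Δ = 68.1 km − 32.1 km = 36 km, split between elevation h and root r with h + r = Δ.
Airy balance ρ_c h = (ρ_m − ρ_c) r gives r = h ρ_c/(ρ_m − ρ_c), so h (1 + ρ_c/(ρ_m − ρ_c)) = Δ, i.e. h = Δ (ρ_m − ρ_c)/ρ_m.
h = 36 km × 0.49/3.34 = 5.28 km.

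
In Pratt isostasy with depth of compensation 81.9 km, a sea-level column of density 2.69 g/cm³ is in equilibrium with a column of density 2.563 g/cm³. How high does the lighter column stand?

ρ_ref D = ρ (D + h) → h = D (ρ_ref − ρ)/ρ.
h = 81.9 km × (2.69 − 2.563)/2.563 = 4.06 km.

4.06 km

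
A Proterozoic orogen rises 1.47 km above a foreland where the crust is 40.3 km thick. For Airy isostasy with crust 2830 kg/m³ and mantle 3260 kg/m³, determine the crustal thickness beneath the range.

51.4 km

Root depth r = h ρ_c / (ρ_m − ρ_c) = 1.47 km × 2830 / 430 = 9.675 km.
Total thickness = T + h + r = 40.3 km + 1.47 km + 9.675 km = 51.4 km.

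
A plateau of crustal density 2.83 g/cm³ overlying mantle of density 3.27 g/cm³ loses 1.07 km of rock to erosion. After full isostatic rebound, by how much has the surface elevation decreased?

0.144 km

Rebound u = e ρ_c/ρ_m = 1.07 km × 2.83/3.27 = 0.926 km.
Net surface drop = e − u = 1.07 km − 0.926 km = e (ρ_m − ρ_c)/ρ_m = 0.144 km.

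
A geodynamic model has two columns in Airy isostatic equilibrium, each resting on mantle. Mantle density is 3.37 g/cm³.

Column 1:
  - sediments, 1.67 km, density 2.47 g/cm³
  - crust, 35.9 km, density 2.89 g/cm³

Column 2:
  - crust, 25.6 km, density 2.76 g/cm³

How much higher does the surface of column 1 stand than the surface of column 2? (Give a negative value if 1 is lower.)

0.926 km

For any compensation level in the mantle, the mantle terms cancel and isostasy reduces to e = (Σt_1 − Σt_2) − (Σ(ρt)_1 − Σ(ρt)_2) / ρ_m.
Σt_1 = 37.57 km; Σt_2 = 25.6 km; Σ(ρt)_1 = 107.8759; Σ(ρt)_2 = 70.656 (in km·g/cm³).
e = (37.57 − 25.6) − (107.8759 − 70.656) / 3.37 = 0.926 km.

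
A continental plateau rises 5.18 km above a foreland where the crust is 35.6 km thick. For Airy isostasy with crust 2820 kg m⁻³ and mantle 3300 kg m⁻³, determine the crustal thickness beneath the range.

71.2 km

Root depth r = h ρ_c / (ρ_m − ρ_c) = 5.18 km × 2820 / 480 = 30.43 km.
Total thickness = T + h + r = 35.6 km + 5.18 km + 30.43 km = 71.2 km.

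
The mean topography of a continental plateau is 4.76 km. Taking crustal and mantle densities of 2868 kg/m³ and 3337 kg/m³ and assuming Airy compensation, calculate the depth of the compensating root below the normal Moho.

29.1 km

In Airy isostatic equilibrium: the weight of the topography is balanced by the buoyancy of the root, ρ_c h = (ρ_m − ρ_c) r.
r = h · ρ_c / (ρ_m − ρ_c) = 4.76 km × 2868 / (3337 − 2868) = 29.1 km.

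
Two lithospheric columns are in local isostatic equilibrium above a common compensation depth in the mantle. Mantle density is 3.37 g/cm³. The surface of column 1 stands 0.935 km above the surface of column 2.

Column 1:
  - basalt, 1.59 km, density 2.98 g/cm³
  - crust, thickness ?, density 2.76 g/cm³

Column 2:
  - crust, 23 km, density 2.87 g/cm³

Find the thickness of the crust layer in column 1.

Take the compensation level at the base of the deeper column (depth z_c below the surface of column 1) and equate Σ ρ_i t_i down to z_c; mantle fills any gap and the z_c terms cancel.
Column 1: 1.59×2.98 + x×2.76 + (z_c − 1.59 − x)×3.37
Column 2: 0.935×0 + 23×2.87 + (z_c − 0.935 − 23)×3.37
The z_c×3.37 term appears on both sides and cancels. Collect the known terms of each column as K = Σ(ρt)_known − 3.37 × (depth of known layers): K_1 = 4.7382 − 3.37×1.59 = −0.6201; K_2 = 66.01 − 3.37×(0.935 + 23) = −14.65095.
Balance: K_1 − x×(3.37 − 2.76) = K_2, so x = (K_1 − K_2)/(3.37 − 2.76) = 14.0308/0.61 = 23 km.

23 km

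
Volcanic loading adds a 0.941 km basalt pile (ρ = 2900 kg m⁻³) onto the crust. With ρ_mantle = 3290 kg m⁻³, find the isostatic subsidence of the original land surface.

0.829 km

Subaerial loading: s = t ρ_load / ρ_m.
s = 0.941 km × 2900/3290 = 0.829 km.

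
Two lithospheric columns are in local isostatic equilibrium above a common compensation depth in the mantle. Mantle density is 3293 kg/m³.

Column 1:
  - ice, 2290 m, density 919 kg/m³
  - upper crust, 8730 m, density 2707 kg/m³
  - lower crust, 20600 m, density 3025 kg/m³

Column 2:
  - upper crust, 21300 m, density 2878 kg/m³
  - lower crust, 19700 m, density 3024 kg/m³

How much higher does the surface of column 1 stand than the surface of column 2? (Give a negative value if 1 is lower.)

587 m

For any compensation level in the mantle, the mantle terms cancel and isostasy reduces to e = (Σt_1 − Σt_2) − (Σ(ρt)_1 − Σ(ρt)_2) / ρ_m.
Σt_1 = 31620 m; Σt_2 = 41000 m; Σ(ρt)_1 = 88051620; Σ(ρt)_2 = 120874200 (in m·kg/m³).
e = (31620 − 41000) − (88051620 − 120874200) / 3293 = 587 m.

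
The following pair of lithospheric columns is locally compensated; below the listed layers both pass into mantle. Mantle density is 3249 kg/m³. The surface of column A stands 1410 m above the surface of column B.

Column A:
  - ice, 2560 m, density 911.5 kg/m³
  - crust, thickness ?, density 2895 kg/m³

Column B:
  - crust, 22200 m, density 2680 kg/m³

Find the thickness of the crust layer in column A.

Take the compensation level at the base of the deeper column (depth z_c below the surface of column A) and equate Σ ρ_i t_i down to z_c; mantle fills any gap and the z_c terms cancel.
Column A: 2560×911.5 + x×2895 + (z_c − 2560 − x)×3249
Column B: 1410×0 + 22200×2680 + (z_c − 1410 − 22200)×3249
The z_c×3249 term appears on both sides and cancels. Collect the known terms of each column as K = Σ(ρt)_known − 3249 × (depth of known layers): K_A = 2333440 − 3249×2560 = −5984000; K_B = 59496000 − 3249×(1410 + 22200) = −17212890.
Balance: K_A − x×(3249 − 2895) = K_B, so x = (K_A − K_B)/(3249 − 2895) = 11228900/354 = 31700 m.

31700 m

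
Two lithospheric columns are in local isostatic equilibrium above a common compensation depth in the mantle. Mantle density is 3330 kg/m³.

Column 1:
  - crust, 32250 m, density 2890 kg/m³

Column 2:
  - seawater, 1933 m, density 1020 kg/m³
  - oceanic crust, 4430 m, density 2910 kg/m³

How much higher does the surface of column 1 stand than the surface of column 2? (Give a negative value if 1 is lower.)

2360 m

For any compensation level in the mantle, the mantle terms cancel and isostasy reduces to e = (Σt_1 − Σt_2) − (Σ(ρt)_1 − Σ(ρt)_2) / ρ_m.
Σt_1 = 32250 m; Σt_2 = 6363 m; Σ(ρt)_1 = 93202500; Σ(ρt)_2 = 14862960 (in m·kg/m³).
e = (32250 − 6363) − (93202500 − 14862960) / 3330 = 2360 m.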